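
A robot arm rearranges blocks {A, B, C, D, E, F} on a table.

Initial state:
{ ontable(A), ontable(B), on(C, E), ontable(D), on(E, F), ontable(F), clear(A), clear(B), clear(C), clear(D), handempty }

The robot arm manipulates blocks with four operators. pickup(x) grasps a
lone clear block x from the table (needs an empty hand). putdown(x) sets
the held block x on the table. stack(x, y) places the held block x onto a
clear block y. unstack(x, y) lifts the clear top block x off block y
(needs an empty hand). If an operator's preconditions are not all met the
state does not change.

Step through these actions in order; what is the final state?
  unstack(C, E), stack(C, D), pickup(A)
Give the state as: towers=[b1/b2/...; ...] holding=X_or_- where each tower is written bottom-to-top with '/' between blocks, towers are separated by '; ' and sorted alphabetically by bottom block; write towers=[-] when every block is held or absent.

towers=[B; D/C; F/E] holding=A

step 1 (unstack(C, E)): towers=[A; B; D; F/E] holding=C
step 2 (stack(C, D)): towers=[A; B; D/C; F/E] holding=-
step 3 (pickup(A)): towers=[B; D/C; F/E] holding=A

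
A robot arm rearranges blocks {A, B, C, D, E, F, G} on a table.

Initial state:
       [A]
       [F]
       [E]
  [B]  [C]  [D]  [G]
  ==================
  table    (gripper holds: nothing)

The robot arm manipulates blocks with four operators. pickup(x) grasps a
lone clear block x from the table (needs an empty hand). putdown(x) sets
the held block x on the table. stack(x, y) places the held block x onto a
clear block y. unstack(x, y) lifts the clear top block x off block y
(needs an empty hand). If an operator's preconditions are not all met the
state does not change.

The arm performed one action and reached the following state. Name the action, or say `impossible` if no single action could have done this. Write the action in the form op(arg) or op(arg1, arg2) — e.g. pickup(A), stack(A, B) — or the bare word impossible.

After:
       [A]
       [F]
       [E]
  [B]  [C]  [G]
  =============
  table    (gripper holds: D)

pickup(D)

target: towers=[B; C/E/F/A; G] holding=D
         pickup(B) → towers=[C/E/F/A; D; G] holding=B
         pickup(G) → towers=[B; C/E/F/A; D] holding=G
         pickup(D) → towers=[B; C/E/F/A; G] holding=D  ← match
     unstack(A, F) → towers=[B; C/E/F; D; G] holding=A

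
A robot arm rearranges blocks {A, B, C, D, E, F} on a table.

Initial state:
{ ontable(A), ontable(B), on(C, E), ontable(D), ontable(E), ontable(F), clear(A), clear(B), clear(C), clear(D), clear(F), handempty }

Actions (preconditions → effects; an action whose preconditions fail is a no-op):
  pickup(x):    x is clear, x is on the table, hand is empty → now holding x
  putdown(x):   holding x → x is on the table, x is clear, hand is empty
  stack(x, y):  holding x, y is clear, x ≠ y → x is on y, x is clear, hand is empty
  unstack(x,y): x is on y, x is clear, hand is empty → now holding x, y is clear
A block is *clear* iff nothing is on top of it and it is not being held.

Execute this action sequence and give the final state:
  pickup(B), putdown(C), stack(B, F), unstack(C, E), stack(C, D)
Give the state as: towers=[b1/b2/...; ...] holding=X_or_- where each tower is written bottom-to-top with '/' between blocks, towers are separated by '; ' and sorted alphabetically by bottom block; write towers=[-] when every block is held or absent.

towers=[A; D/C; E; F/B] holding=-

step 1 (pickup(B)): towers=[A; D; E/C; F] holding=B
step 2 (putdown(C)) [no-op]: towers=[A; D; E/C; F] holding=B
step 3 (stack(B, F)): towers=[A; D; E/C; F/B] holding=-
step 4 (unstack(C, E)): towers=[A; D; E; F/B] holding=C
step 5 (stack(C, D)): towers=[A; D/C; E; F/B] holding=-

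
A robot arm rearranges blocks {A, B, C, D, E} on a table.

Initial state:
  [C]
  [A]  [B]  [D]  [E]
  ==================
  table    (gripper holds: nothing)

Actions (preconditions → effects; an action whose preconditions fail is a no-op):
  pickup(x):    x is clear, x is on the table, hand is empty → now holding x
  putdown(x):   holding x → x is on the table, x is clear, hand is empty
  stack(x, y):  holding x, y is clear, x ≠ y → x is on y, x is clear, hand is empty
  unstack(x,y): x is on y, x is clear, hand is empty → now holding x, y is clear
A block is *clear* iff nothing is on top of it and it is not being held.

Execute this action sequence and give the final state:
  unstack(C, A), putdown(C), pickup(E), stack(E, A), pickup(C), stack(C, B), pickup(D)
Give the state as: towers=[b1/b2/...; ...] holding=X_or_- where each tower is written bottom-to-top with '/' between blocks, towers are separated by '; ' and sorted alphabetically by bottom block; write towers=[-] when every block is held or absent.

step 1 (unstack(C, A)): towers=[A; B; D; E] holding=C
step 2 (putdown(C)): towers=[A; B; C; D; E] holding=-
step 3 (pickup(E)): towers=[A; B; C; D] holding=E
step 4 (stack(E, A)): towers=[A/E; B; C; D] holding=-
step 5 (pickup(C)): towers=[A/E; B; D] holding=C
step 6 (stack(C, B)): towers=[A/E; B/C; D] holding=-
step 7 (pickup(D)): towers=[A/E; B/C] holding=D

towers=[A/E; B/C] holding=D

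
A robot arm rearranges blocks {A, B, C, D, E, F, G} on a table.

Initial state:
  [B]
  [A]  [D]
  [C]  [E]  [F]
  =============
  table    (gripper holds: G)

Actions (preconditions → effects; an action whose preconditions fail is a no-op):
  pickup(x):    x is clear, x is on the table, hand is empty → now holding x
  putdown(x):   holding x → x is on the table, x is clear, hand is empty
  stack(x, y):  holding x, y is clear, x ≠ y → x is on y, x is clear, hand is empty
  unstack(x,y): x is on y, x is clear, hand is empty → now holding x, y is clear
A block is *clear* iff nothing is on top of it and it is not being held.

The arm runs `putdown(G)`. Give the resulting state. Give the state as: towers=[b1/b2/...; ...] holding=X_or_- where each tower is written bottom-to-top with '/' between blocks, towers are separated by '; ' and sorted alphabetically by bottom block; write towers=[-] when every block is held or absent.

before: towers=[C/A/B; E/D; F] holding=G
pre[putdown(G)]: holding(G) ✓
all met → apply putdown(G)
after:  towers=[C/A/B; E/D; F; G] holding=-

towers=[C/A/B; E/D; F; G] holding=-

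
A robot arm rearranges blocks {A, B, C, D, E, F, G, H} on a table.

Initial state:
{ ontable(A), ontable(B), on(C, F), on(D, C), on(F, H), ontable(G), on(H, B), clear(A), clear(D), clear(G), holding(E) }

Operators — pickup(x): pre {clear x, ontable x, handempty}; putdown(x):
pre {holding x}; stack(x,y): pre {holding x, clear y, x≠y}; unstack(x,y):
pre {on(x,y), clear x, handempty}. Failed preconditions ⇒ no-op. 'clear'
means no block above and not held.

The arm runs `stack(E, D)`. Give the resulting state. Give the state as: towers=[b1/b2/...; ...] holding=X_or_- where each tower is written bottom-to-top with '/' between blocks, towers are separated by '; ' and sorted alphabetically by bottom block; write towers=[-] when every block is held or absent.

towers=[A; B/H/F/C/D/E; G] holding=-

before: towers=[A; B/H/F/C/D; G] holding=E
pre[stack(E, D)]: holding(E) ✓, clear(D) ✓, E≠D ✓
all met → apply stack(E, D)
after:  towers=[A; B/H/F/C/D/E; G] holding=-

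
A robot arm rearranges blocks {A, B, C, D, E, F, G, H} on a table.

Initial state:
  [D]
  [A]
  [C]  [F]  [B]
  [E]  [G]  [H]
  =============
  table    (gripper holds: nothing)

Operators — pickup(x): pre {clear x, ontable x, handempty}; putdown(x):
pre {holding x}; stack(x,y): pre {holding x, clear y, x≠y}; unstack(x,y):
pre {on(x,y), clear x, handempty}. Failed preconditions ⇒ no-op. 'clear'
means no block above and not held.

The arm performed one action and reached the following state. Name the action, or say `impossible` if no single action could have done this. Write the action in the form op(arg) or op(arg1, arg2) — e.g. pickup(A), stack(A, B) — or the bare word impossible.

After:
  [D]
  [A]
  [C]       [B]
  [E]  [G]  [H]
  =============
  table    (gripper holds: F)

target: towers=[E/C/A/D; G; H/B] holding=F
     unstack(B, H) → towers=[E/C/A/D; G/F; H] holding=B
     unstack(F, G) → towers=[E/C/A/D; G; H/B] holding=F  ← match
     unstack(D, A) → towers=[E/C/A; G/F; H/B] holding=D

unstack(F, G)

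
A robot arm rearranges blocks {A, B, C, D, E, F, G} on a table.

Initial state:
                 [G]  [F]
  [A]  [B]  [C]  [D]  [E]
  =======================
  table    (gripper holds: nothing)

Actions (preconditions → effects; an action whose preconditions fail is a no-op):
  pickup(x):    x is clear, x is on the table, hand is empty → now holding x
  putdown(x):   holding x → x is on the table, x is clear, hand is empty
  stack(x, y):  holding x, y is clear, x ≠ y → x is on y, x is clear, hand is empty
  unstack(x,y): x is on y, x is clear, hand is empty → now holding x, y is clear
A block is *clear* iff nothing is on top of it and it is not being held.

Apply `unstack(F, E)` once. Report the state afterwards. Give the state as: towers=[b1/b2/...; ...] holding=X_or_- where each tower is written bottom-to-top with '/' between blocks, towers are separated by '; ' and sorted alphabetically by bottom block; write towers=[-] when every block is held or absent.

towers=[A; B; C; D/G; E] holding=F

before: towers=[A; B; C; D/G; E/F] holding=-
pre[unstack(F, E)]: on(F,E) ✓, clear(F) ✓, handempty ✓
all met → apply unstack(F, E)
after:  towers=[A; B; C; D/G; E] holding=F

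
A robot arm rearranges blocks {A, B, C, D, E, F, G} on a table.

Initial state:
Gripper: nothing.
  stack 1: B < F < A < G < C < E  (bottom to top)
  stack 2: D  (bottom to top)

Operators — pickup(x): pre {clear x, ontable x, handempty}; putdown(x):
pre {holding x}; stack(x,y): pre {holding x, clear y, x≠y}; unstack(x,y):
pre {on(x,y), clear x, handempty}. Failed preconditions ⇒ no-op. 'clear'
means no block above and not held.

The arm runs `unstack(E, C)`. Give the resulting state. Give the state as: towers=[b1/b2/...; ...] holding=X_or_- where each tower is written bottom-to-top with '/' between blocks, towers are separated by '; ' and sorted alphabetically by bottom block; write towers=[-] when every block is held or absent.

before: towers=[B/F/A/G/C/E; D] holding=-
pre[unstack(E, C)]: on(E,C) ✓, clear(E) ✓, handempty ✓
all met → apply unstack(E, C)
after:  towers=[B/F/A/G/C; D] holding=E

towers=[B/F/A/G/C; D] holding=E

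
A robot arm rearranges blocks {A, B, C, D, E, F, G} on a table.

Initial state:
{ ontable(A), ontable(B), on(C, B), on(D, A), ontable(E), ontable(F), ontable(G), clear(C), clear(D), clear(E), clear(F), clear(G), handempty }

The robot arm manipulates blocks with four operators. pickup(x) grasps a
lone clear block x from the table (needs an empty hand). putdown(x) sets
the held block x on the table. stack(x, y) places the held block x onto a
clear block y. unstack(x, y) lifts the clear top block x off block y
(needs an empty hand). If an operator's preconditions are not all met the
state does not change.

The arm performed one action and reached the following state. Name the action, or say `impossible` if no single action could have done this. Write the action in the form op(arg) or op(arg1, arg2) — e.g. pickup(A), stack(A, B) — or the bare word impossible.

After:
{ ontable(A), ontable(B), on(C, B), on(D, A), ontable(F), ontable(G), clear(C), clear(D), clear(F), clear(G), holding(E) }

target: towers=[A/D; B/C; F; G] holding=E
         pickup(F) → towers=[A/D; B/C; E; G] holding=F
         pickup(G) → towers=[A/D; B/C; E; F] holding=G
     unstack(D, A) → towers=[A; B/C; E; F; G] holding=D
         pickup(E) → towers=[A/D; B/C; F; G] holding=E  ← match
     unstack(C, B) → towers=[A/D; B; E; F; G] holding=C

pickup(E)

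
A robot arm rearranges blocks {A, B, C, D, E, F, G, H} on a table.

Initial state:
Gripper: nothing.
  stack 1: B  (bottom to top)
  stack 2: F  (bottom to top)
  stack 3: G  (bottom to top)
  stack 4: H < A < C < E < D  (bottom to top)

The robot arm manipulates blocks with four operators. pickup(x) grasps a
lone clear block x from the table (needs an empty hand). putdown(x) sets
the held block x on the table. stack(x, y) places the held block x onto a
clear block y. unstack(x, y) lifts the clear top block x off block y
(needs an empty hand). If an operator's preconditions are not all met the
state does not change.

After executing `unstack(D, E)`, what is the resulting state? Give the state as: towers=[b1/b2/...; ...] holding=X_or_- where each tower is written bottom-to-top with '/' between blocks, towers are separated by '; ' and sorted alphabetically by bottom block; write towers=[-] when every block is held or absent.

towers=[B; F; G; H/A/C/E] holding=D

before: towers=[B; F; G; H/A/C/E/D] holding=-
pre[unstack(D, E)]: on(D,E) ok, clear(D) ok, handempty ok
all met → apply unstack(D, E)
after:  towers=[B; F; G; H/A/C/E] holding=D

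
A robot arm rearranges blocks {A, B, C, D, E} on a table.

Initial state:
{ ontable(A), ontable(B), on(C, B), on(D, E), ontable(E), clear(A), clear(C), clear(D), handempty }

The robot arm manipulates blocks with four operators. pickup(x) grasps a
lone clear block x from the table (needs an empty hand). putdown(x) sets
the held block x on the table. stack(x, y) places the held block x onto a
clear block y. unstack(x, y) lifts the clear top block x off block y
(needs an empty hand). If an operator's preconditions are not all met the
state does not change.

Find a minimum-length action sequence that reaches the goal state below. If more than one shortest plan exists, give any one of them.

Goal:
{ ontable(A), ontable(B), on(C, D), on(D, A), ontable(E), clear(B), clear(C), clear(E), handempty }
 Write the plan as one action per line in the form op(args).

step 1 (unstack(D, E)): towers=[A; B/C; E] holding=D
step 2 (stack(D, A)): towers=[A/D; B/C; E] holding=-
step 3 (unstack(C, B)): towers=[A/D; B; E] holding=C
step 4 (stack(C, D)): towers=[A/D/C; B; E] holding=-
goal check: towers=[A/D/C; B; E] holding=- — reached (length 4, optimal by BFS)

unstack(D, E)
stack(D, A)
unstack(C, B)
stack(C, D)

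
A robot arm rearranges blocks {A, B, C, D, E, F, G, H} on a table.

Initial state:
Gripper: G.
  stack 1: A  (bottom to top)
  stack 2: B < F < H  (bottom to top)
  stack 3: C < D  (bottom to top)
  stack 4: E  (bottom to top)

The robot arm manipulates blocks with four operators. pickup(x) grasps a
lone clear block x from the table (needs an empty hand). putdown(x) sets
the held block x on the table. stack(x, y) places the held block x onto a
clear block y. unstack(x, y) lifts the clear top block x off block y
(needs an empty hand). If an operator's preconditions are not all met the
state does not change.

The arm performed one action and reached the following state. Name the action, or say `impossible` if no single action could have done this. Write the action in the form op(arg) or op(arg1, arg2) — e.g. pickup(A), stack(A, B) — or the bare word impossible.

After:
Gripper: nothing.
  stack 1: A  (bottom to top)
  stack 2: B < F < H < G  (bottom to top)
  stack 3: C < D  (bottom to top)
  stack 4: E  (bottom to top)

stack(G, H)

target: towers=[A; B/F/H/G; C/D; E] holding=-
        putdown(G) → towers=[A; B/F/H; C/D; E; G] holding=-
       stack(G, A) → towers=[A/G; B/F/H; C/D; E] holding=-
       stack(G, E) → towers=[A; B/F/H; C/D; E/G] holding=-
       stack(G, H) → towers=[A; B/F/H/G; C/D; E] holding=-  ← match
       stack(G, D) → towers=[A; B/F/H; C/D/G; E] holding=-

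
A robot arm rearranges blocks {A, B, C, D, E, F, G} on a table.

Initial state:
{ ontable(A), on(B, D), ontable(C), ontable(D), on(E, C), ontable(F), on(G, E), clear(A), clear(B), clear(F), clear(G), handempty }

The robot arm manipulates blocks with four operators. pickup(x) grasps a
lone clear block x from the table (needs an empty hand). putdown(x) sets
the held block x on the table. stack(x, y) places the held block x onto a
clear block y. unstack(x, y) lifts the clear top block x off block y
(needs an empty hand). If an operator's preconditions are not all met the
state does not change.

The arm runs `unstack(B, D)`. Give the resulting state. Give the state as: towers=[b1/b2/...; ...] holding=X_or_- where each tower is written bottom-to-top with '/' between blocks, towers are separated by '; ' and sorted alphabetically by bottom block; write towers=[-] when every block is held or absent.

before: towers=[A; C/E/G; D/B; F] holding=-
pre[unstack(B, D)]: on(B,D) ✓, clear(B) ✓, handempty ✓
all met → apply unstack(B, D)
after:  towers=[A; C/E/G; D; F] holding=B

towers=[A; C/E/G; D; F] holding=B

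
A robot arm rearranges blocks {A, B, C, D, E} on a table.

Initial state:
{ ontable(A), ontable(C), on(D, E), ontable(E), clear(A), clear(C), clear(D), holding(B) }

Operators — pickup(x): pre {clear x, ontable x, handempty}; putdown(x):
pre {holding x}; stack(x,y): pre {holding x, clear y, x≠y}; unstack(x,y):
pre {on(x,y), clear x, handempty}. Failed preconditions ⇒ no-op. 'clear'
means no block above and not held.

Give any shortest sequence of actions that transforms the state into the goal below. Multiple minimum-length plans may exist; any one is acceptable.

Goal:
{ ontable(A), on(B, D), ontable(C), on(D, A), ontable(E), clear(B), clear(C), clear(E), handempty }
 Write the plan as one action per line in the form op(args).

putdown(B)
unstack(D, E)
stack(D, A)
pickup(B)
stack(B, D)

step 1 (putdown(B)): towers=[A; B; C; E/D] holding=-
step 2 (unstack(D, E)): towers=[A; B; C; E] holding=D
step 3 (stack(D, A)): towers=[A/D; B; C; E] holding=-
step 4 (pickup(B)): towers=[A/D; C; E] holding=B
step 5 (stack(B, D)): towers=[A/D/B; C; E] holding=-
goal check: towers=[A/D/B; C; E] holding=- — reached (length 5, optimal by BFS)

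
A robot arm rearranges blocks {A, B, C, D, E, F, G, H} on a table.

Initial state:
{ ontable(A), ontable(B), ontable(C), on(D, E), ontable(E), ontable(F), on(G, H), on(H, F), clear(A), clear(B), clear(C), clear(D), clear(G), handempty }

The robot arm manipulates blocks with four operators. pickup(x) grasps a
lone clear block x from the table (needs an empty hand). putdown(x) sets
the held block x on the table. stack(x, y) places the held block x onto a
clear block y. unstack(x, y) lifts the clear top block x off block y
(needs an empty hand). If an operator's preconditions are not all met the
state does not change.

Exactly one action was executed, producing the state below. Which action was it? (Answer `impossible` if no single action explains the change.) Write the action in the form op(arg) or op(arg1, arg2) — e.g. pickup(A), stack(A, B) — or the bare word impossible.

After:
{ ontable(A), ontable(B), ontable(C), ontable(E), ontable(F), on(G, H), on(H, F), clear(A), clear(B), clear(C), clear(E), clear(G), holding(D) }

target: towers=[A; B; C; E; F/H/G] holding=D
     unstack(G, H) → towers=[A; B; C; E/D; F/H] holding=G
         pickup(A) → towers=[B; C; E/D; F/H/G] holding=A
         pickup(B) → towers=[A; C; E/D; F/H/G] holding=B
     unstack(D, E) → towers=[A; B; C; E; F/H/G] holding=D  ← match
         pickup(C) → towers=[A; B; E/D; F/H/G] holding=C

unstack(D, E)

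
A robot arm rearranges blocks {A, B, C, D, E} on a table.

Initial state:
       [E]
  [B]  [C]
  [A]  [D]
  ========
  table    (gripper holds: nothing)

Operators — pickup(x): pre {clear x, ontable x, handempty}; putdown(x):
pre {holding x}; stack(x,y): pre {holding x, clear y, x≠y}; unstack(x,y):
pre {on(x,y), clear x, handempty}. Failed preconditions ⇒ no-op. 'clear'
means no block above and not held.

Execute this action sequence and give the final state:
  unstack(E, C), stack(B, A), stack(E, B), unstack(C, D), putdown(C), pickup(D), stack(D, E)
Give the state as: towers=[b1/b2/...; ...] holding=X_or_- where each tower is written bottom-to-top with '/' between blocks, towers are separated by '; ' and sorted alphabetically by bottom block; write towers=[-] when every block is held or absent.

step 1 (unstack(E, C)): towers=[A/B; D/C] holding=E
step 2 (stack(B, A)) [no-op]: towers=[A/B; D/C] holding=E
step 3 (stack(E, B)): towers=[A/B/E; D/C] holding=-
step 4 (unstack(C, D)): towers=[A/B/E; D] holding=C
step 5 (putdown(C)): towers=[A/B/E; C; D] holding=-
step 6 (pickup(D)): towers=[A/B/E; C] holding=D
step 7 (stack(D, E)): towers=[A/B/E/D; C] holding=-

towers=[A/B/E/D; C] holding=-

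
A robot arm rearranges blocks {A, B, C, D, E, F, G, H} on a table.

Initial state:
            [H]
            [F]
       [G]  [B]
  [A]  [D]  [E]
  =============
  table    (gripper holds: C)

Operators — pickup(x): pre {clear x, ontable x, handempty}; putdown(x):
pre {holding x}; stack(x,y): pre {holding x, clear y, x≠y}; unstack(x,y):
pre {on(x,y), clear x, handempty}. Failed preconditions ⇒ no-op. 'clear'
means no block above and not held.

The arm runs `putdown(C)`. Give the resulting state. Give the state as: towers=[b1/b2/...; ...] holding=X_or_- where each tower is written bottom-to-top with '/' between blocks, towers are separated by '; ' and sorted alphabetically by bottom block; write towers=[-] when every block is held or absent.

towers=[A; C; D/G; E/B/F/H] holding=-

before: towers=[A; D/G; E/B/F/H] holding=C
pre[putdown(C)]: holding(C) yes
all met → apply putdown(C)
after:  towers=[A; C; D/G; E/B/F/H] holding=-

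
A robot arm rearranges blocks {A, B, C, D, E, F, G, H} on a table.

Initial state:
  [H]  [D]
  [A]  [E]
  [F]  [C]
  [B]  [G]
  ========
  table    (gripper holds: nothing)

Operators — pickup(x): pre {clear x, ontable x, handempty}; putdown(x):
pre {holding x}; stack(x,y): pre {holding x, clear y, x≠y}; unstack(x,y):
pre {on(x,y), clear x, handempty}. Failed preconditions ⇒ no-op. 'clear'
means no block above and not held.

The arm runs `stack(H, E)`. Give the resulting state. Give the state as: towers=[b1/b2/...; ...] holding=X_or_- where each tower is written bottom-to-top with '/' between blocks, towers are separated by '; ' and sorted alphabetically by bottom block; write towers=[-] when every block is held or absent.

before: towers=[B/F/A/H; G/C/E/D] holding=-
pre[stack(H, E)]: holding(H) fail, clear(E) fail, H≠E ok
holding(H), clear(E) unmet → stack(H, E) is a no-op
after:  towers=[B/F/A/H; G/C/E/D] holding=-

towers=[B/F/A/H; G/C/E/D] holding=-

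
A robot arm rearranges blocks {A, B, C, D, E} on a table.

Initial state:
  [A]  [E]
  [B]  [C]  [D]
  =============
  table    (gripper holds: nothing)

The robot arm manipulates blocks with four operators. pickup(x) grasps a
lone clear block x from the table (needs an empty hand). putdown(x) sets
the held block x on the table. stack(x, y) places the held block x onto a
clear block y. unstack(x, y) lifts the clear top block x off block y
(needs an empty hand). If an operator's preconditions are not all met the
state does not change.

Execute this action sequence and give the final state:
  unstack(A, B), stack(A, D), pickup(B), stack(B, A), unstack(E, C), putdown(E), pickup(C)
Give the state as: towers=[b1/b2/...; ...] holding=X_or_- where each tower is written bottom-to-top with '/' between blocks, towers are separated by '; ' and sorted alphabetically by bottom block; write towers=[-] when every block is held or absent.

towers=[D/A/B; E] holding=C

step 1 (unstack(A, B)): towers=[B; C/E; D] holding=A
step 2 (stack(A, D)): towers=[B; C/E; D/A] holding=-
step 3 (pickup(B)): towers=[C/E; D/A] holding=B
step 4 (stack(B, A)): towers=[C/E; D/A/B] holding=-
step 5 (unstack(E, C)): towers=[C; D/A/B] holding=E
step 6 (putdown(E)): towers=[C; D/A/B; E] holding=-
step 7 (pickup(C)): towers=[D/A/B; E] holding=C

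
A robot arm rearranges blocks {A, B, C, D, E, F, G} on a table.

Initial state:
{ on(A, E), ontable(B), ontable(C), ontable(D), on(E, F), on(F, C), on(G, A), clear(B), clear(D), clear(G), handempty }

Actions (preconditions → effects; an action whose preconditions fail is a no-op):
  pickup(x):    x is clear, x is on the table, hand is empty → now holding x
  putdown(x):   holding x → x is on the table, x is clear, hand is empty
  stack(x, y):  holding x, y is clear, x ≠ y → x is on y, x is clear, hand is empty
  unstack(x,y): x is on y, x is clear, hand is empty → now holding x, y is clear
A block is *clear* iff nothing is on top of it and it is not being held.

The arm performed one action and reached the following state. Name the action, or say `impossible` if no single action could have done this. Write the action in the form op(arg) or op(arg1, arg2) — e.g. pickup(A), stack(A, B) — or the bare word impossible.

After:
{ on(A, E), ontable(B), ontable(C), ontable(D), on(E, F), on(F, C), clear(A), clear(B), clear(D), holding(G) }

target: towers=[B; C/F/E/A; D] holding=G
         pickup(B) → towers=[C/F/E/A/G; D] holding=B
     unstack(G, A) → towers=[B; C/F/E/A; D] holding=G  ← match
         pickup(D) → towers=[B; C/F/E/A/G] holding=D

unstack(G, A)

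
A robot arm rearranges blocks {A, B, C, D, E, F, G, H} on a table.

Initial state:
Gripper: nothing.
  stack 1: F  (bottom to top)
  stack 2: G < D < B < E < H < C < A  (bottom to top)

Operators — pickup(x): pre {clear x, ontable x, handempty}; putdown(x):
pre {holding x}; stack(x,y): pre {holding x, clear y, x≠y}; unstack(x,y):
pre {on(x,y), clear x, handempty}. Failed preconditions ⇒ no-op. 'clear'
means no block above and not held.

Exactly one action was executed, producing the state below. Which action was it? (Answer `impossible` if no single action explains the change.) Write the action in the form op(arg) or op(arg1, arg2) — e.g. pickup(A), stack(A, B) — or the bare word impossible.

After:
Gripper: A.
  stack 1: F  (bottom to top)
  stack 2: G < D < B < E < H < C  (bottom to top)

unstack(A, C)

target: towers=[F; G/D/B/E/H/C] holding=A
     unstack(A, C) → towers=[F; G/D/B/E/H/C] holding=A  ← match
         pickup(F) → towers=[G/D/B/E/H/C/A] holding=F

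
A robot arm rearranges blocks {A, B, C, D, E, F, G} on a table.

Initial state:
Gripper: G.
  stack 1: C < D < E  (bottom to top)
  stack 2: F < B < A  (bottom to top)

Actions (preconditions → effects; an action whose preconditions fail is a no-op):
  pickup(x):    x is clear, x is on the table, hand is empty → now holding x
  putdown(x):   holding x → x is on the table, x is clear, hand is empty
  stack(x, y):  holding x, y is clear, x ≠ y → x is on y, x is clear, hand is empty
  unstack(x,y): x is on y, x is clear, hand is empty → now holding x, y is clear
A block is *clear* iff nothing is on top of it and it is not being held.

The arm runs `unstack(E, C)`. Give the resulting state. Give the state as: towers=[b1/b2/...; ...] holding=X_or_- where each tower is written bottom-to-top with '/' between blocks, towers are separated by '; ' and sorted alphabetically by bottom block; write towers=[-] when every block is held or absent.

towers=[C/D/E; F/B/A] holding=G

before: towers=[C/D/E; F/B/A] holding=G
pre[unstack(E, C)]: on(E,C) ✗, clear(E) ✓, handempty ✗
on(E,C), handempty unmet → unstack(E, C) is a no-op
after:  towers=[C/D/E; F/B/A] holding=G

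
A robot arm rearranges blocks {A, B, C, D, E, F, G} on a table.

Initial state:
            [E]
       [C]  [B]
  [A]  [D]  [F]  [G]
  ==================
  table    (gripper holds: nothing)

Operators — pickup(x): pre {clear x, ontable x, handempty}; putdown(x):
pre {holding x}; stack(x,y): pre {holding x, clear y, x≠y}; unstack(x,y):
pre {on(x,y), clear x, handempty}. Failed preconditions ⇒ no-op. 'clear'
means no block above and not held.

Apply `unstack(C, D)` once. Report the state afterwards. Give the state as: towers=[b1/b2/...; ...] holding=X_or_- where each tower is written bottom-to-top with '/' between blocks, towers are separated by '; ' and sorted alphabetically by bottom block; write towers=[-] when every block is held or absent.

before: towers=[A; D/C; F/B/E; G] holding=-
pre[unstack(C, D)]: on(C,D) ✓, clear(C) ✓, handempty ✓
all met → apply unstack(C, D)
after:  towers=[A; D; F/B/E; G] holding=C

towers=[A; D; F/B/E; G] holding=C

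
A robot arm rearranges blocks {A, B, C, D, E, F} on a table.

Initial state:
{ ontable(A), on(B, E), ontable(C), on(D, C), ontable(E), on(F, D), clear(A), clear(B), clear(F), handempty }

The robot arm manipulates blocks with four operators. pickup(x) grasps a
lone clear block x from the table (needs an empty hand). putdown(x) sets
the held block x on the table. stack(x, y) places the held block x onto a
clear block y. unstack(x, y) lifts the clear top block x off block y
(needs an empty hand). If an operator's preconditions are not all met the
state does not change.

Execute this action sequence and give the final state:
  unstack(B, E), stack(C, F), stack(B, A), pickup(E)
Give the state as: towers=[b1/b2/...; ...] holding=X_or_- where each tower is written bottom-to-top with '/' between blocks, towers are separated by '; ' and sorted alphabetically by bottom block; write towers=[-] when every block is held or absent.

step 1 (unstack(B, E)): towers=[A; C/D/F; E] holding=B
step 2 (stack(C, F)) [no-op]: towers=[A; C/D/F; E] holding=B
step 3 (stack(B, A)): towers=[A/B; C/D/F; E] holding=-
step 4 (pickup(E)): towers=[A/B; C/D/F] holding=E

towers=[A/B; C/D/F] holding=E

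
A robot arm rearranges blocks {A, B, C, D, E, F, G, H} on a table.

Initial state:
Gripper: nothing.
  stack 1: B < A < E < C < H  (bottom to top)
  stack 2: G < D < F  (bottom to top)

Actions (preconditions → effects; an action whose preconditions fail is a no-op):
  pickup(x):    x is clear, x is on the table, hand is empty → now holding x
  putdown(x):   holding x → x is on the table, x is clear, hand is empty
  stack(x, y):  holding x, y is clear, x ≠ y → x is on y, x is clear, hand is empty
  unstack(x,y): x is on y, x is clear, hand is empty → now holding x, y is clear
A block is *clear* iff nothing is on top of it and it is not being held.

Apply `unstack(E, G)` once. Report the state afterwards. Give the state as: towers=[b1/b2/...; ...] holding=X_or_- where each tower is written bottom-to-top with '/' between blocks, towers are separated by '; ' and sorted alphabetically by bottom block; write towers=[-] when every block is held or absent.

towers=[B/A/E/C/H; G/D/F] holding=-

before: towers=[B/A/E/C/H; G/D/F] holding=-
pre[unstack(E, G)]: on(E,G) no, clear(E) no, handempty yes
on(E,G), clear(E) unmet → unstack(E, G) is a no-op
after:  towers=[B/A/E/C/H; G/D/F] holding=-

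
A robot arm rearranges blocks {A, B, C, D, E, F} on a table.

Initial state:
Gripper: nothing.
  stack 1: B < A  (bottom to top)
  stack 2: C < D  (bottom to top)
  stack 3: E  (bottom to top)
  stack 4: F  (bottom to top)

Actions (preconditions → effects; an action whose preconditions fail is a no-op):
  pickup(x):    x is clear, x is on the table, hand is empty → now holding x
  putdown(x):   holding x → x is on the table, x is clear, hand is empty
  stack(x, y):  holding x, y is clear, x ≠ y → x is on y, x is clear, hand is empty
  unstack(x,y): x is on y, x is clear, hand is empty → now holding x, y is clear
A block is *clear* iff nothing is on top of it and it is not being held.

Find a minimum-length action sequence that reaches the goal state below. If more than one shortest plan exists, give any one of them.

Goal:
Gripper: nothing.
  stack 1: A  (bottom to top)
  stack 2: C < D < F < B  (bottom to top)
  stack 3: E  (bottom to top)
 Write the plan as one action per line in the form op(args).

step 1 (pickup(F)): towers=[B/A; C/D; E] holding=F
step 2 (stack(F, D)): towers=[B/A; C/D/F; E] holding=-
step 3 (unstack(A, B)): towers=[B; C/D/F; E] holding=A
step 4 (putdown(A)): towers=[A; B; C/D/F; E] holding=-
step 5 (pickup(B)): towers=[A; C/D/F; E] holding=B
step 6 (stack(B, F)): towers=[A; C/D/F/B; E] holding=-
goal check: towers=[A; C/D/F/B; E] holding=- — reached (length 6, optimal by BFS)

pickup(F)
stack(F, D)
unstack(A, B)
putdown(A)
pickup(B)
stack(B, F)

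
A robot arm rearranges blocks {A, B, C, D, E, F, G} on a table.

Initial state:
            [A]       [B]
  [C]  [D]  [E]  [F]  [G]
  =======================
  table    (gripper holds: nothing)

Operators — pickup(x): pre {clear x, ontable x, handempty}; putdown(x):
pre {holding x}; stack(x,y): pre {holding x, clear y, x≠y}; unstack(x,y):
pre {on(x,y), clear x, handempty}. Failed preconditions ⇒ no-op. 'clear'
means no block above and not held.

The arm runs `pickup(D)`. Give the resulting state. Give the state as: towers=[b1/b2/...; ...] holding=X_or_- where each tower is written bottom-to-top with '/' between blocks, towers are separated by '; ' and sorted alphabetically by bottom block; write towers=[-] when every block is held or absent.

before: towers=[C; D; E/A; F; G/B] holding=-
pre[pickup(D)]: clear(D) ok, ontable(D) ok, handempty ok
all met → apply pickup(D)
after:  towers=[C; E/A; F; G/B] holding=D

towers=[C; E/A; F; G/B] holding=D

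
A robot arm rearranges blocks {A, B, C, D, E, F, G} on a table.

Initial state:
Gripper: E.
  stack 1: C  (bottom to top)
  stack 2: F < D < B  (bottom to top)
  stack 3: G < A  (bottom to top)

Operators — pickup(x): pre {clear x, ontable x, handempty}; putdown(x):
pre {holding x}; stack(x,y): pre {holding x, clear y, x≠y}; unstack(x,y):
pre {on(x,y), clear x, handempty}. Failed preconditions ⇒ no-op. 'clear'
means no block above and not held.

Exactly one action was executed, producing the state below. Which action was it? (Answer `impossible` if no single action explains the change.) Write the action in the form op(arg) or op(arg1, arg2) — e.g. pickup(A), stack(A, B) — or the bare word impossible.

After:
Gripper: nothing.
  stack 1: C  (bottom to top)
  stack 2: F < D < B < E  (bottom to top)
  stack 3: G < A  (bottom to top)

target: towers=[C; F/D/B/E; G/A] holding=-
        putdown(E) → towers=[C; E; F/D/B; G/A] holding=-
       stack(E, B) → towers=[C; F/D/B/E; G/A] holding=-  ← match
       stack(E, A) → towers=[C; F/D/B; G/A/E] holding=-
       stack(E, C) → towers=[C/E; F/D/B; G/A] holding=-

stack(E, B)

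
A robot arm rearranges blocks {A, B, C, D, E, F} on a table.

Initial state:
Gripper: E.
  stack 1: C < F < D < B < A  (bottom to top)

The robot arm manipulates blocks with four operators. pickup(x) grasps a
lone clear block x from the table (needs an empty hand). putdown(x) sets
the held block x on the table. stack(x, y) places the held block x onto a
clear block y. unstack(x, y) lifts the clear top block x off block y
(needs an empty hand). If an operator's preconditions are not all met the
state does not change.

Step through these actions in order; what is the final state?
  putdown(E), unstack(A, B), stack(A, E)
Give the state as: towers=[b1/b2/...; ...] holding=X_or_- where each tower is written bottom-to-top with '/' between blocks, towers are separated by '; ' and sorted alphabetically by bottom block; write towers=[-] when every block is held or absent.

towers=[C/F/D/B; E/A] holding=-

step 1 (putdown(E)): towers=[C/F/D/B/A; E] holding=-
step 2 (unstack(A, B)): towers=[C/F/D/B; E] holding=A
step 3 (stack(A, E)): towers=[C/F/D/B; E/A] holding=-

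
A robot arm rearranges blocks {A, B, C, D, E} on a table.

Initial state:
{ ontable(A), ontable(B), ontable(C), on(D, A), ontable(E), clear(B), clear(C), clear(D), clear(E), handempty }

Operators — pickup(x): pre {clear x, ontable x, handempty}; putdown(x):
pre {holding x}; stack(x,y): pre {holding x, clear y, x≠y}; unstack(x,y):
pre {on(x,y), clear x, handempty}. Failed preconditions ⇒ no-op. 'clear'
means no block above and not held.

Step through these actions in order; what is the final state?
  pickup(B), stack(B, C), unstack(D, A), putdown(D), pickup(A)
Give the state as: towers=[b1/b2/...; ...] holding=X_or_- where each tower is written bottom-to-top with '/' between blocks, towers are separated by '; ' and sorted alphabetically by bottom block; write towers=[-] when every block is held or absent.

step 1 (pickup(B)): towers=[A/D; C; E] holding=B
step 2 (stack(B, C)): towers=[A/D; C/B; E] holding=-
step 3 (unstack(D, A)): towers=[A; C/B; E] holding=D
step 4 (putdown(D)): towers=[A; C/B; D; E] holding=-
step 5 (pickup(A)): towers=[C/B; D; E] holding=A

towers=[C/B; D; E] holding=A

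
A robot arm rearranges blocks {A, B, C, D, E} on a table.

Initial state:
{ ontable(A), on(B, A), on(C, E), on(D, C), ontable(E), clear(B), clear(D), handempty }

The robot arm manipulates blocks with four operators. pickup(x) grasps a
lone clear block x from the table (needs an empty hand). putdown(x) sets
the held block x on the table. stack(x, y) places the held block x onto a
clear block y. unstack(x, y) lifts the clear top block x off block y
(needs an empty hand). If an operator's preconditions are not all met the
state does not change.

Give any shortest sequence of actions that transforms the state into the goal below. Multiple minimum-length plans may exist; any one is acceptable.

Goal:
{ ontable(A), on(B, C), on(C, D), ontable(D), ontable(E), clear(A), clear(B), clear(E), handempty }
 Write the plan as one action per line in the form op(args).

unstack(D, C)
putdown(D)
unstack(C, E)
stack(C, D)
unstack(B, A)
stack(B, C)

step 1 (unstack(D, C)): towers=[A/B; E/C] holding=D
step 2 (putdown(D)): towers=[A/B; D; E/C] holding=-
step 3 (unstack(C, E)): towers=[A/B; D; E] holding=C
step 4 (stack(C, D)): towers=[A/B; D/C; E] holding=-
step 5 (unstack(B, A)): towers=[A; D/C; E] holding=B
step 6 (stack(B, C)): towers=[A; D/C/B; E] holding=-
goal check: towers=[A; D/C/B; E] holding=- — reached (length 6, optimal by BFS)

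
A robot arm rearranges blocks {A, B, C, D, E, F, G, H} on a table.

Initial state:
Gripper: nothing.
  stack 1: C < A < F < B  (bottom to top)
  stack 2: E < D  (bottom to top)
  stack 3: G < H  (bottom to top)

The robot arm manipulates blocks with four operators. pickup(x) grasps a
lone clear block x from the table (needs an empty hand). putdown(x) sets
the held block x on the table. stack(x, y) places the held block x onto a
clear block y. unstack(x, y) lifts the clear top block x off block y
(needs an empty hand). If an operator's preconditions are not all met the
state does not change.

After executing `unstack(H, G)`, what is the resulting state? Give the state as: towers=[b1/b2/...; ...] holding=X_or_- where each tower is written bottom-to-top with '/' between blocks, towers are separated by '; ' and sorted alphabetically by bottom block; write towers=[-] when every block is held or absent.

towers=[C/A/F/B; E/D; G] holding=H

before: towers=[C/A/F/B; E/D; G/H] holding=-
pre[unstack(H, G)]: on(H,G) yes, clear(H) yes, handempty yes
all met → apply unstack(H, G)
after:  towers=[C/A/F/B; E/D; G] holding=H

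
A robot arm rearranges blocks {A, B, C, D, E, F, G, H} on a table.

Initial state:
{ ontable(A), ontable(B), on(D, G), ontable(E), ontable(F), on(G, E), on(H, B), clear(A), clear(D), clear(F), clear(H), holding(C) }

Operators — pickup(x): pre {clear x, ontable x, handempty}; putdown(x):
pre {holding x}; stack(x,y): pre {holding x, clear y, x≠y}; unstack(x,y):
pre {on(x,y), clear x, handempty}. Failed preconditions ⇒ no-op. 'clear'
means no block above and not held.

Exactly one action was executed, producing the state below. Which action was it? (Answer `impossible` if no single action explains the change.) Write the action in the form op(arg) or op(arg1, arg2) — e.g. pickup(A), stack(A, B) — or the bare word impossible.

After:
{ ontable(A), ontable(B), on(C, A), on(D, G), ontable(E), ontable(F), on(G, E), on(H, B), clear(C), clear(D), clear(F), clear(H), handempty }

target: towers=[A/C; B/H; E/G/D; F] holding=-
        putdown(C) → towers=[A; B/H; C; E/G/D; F] holding=-
       stack(C, A) → towers=[A/C; B/H; E/G/D; F] holding=-  ← match
       stack(C, H) → towers=[A; B/H/C; E/G/D; F] holding=-
       stack(C, F) → towers=[A; B/H; E/G/D; F/C] holding=-
       stack(C, D) → towers=[A; B/H; E/G/D/C; F] holding=-

stack(C, A)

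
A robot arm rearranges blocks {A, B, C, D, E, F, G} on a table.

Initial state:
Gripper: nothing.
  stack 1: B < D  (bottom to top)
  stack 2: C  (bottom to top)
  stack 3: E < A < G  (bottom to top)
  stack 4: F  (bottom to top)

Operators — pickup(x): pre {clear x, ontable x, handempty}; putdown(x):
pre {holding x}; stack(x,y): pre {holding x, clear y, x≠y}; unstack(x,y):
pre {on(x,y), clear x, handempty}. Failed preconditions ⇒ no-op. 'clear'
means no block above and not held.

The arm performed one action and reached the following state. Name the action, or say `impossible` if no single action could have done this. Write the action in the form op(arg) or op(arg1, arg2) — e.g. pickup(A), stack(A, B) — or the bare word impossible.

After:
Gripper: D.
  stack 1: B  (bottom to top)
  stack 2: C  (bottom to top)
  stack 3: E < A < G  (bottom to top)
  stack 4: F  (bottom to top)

target: towers=[B; C; E/A/G; F] holding=D
         pickup(F) → towers=[B/D; C; E/A/G] holding=F
     unstack(G, A) → towers=[B/D; C; E/A; F] holding=G
     unstack(D, B) → towers=[B; C; E/A/G; F] holding=D  ← match
         pickup(C) → towers=[B/D; E/A/G; F] holding=C

unstack(D, B)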